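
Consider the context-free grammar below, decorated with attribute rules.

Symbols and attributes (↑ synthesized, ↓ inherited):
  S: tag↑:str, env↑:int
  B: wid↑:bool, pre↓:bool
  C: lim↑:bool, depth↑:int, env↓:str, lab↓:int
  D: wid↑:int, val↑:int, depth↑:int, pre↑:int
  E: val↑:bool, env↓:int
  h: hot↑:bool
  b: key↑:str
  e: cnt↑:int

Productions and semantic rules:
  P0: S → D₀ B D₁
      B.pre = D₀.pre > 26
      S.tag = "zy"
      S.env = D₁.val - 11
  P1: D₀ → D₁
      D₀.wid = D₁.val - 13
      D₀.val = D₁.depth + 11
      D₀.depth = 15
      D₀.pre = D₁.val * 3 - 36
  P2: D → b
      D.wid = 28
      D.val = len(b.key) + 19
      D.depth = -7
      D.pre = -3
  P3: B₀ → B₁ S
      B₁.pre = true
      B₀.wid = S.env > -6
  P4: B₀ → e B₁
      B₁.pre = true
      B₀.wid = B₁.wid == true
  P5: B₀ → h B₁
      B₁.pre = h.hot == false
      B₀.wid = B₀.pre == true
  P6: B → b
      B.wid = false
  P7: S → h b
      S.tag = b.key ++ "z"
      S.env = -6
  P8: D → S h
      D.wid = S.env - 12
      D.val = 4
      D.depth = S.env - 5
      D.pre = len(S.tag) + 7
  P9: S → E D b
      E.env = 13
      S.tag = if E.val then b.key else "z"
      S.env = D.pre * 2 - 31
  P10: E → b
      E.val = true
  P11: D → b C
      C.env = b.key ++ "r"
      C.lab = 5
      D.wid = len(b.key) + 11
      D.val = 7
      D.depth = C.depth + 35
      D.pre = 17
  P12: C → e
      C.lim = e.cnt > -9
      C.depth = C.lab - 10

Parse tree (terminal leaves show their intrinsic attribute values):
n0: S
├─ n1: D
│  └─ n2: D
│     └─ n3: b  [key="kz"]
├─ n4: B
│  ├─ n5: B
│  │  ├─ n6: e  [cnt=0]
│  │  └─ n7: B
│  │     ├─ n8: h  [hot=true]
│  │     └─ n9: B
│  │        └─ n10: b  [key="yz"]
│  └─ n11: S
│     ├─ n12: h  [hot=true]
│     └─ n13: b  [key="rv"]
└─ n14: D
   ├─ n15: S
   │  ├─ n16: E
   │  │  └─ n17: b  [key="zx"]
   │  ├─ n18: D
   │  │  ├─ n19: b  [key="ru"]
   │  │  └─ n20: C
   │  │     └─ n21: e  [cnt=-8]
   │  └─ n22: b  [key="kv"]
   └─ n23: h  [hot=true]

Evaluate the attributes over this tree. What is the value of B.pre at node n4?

1. n3.key = "kz"  [terminal]
2. n2.wid = 28  [28]
3. n2.val = 21  [len(b.key) + 19]
4. n2.depth = -7  [-7]
5. n2.pre = -3  [-3]
6. n1.wid = 8  [D₁.val - 13]
7. n1.val = 4  [D₁.depth + 11]
8. n1.depth = 15  [15]
9. n1.pre = 27  [D₁.val * 3 - 36]
10. n4.pre = true  [D₀.pre > 26]
11. n5.pre = true  [true]
12. n6.cnt = 0  [terminal]
13. n7.pre = true  [true]
14. n8.hot = true  [terminal]
15. n9.pre = false  [h.hot == false]
16. n10.key = "yz"  [terminal]
17. n9.wid = false  [false]
18. n7.wid = true  [B₀.pre == true]
19. n5.wid = true  [B₁.wid == true]
20. n12.hot = true  [terminal]
21. n13.key = "rv"  [terminal]
22. n11.tag = "rvz"  [b.key ++ "z"]
23. n11.env = -6  [-6]
24. n4.wid = false  [S.env > -6]
25. n16.env = 13  [13]
26. n17.key = "zx"  [terminal]
27. n16.val = true  [true]
28. n19.key = "ru"  [terminal]
29. n20.env = "rur"  [b.key ++ "r"]
30. n20.lab = 5  [5]
31. n21.cnt = -8  [terminal]
32. n20.lim = true  [e.cnt > -9]
33. n20.depth = -5  [C.lab - 10]
34. n18.wid = 13  [len(b.key) + 11]
35. n18.val = 7  [7]
36. n18.depth = 30  [C.depth + 35]
37. n18.pre = 17  [17]
38. n22.key = "kv"  [terminal]
39. n15.tag = "kv"  [if E.val then b.key else "z"]
40. n15.env = 3  [D.pre * 2 - 31]
41. n23.hot = true  [terminal]
42. n14.wid = -9  [S.env - 12]
43. n14.val = 4  [4]
44. n14.depth = -2  [S.env - 5]
45. n14.pre = 9  [len(S.tag) + 7]
46. n0.tag = "zy"  ["zy"]
47. n0.env = -7  [D₁.val - 11]

true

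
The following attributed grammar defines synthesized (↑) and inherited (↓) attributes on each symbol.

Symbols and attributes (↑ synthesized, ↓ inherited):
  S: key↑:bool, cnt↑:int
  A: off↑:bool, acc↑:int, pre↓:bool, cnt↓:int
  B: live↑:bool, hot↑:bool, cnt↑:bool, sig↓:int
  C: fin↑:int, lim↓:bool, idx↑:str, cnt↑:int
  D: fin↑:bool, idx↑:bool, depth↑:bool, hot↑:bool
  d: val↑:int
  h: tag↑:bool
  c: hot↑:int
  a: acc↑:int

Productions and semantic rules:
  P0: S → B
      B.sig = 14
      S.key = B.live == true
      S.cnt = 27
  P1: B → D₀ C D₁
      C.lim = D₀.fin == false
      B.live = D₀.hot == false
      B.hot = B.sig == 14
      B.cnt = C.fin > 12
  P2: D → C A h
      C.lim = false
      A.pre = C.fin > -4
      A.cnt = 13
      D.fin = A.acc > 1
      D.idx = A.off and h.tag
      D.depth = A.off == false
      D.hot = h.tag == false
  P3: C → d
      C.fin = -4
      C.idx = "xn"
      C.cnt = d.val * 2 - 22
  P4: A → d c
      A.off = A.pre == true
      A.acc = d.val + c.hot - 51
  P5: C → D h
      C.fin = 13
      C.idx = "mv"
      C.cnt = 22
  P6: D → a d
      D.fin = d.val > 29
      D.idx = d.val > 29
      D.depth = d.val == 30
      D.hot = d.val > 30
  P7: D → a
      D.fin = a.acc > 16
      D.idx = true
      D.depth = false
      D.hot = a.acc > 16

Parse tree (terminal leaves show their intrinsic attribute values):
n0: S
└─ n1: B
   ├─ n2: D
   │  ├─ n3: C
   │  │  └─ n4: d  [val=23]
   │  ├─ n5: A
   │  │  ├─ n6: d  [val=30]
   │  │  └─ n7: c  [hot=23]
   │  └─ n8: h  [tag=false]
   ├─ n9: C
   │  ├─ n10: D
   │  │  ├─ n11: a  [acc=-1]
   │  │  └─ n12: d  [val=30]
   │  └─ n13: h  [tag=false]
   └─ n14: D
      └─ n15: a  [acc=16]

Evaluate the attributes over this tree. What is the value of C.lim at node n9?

1. n1.sig = 14  [14]
2. n3.lim = false  [false]
3. n4.val = 23  [terminal]
4. n3.fin = -4  [-4]
5. n3.idx = "xn"  ["xn"]
6. n3.cnt = 24  [d.val * 2 - 22]
7. n5.pre = false  [C.fin > -4]
8. n5.cnt = 13  [13]
9. n6.val = 30  [terminal]
10. n7.hot = 23  [terminal]
11. n5.off = false  [A.pre == true]
12. n5.acc = 2  [d.val + c.hot - 51]
13. n8.tag = false  [terminal]
14. n2.fin = true  [A.acc > 1]
15. n2.idx = false  [A.off and h.tag]
16. n2.depth = true  [A.off == false]
17. n2.hot = true  [h.tag == false]
18. n9.lim = false  [D₀.fin == false]
19. n11.acc = -1  [terminal]
20. n12.val = 30  [terminal]
21. n10.fin = true  [d.val > 29]
22. n10.idx = true  [d.val > 29]
23. n10.depth = true  [d.val == 30]
24. n10.hot = false  [d.val > 30]
25. n13.tag = false  [terminal]
26. n9.fin = 13  [13]
27. n9.idx = "mv"  ["mv"]
28. n9.cnt = 22  [22]
29. n15.acc = 16  [terminal]
30. n14.fin = false  [a.acc > 16]
31. n14.idx = true  [true]
32. n14.depth = false  [false]
33. n14.hot = false  [a.acc > 16]
34. n1.live = false  [D₀.hot == false]
35. n1.hot = true  [B.sig == 14]
36. n1.cnt = true  [C.fin > 12]
37. n0.key = false  [B.live == true]
38. n0.cnt = 27  [27]

false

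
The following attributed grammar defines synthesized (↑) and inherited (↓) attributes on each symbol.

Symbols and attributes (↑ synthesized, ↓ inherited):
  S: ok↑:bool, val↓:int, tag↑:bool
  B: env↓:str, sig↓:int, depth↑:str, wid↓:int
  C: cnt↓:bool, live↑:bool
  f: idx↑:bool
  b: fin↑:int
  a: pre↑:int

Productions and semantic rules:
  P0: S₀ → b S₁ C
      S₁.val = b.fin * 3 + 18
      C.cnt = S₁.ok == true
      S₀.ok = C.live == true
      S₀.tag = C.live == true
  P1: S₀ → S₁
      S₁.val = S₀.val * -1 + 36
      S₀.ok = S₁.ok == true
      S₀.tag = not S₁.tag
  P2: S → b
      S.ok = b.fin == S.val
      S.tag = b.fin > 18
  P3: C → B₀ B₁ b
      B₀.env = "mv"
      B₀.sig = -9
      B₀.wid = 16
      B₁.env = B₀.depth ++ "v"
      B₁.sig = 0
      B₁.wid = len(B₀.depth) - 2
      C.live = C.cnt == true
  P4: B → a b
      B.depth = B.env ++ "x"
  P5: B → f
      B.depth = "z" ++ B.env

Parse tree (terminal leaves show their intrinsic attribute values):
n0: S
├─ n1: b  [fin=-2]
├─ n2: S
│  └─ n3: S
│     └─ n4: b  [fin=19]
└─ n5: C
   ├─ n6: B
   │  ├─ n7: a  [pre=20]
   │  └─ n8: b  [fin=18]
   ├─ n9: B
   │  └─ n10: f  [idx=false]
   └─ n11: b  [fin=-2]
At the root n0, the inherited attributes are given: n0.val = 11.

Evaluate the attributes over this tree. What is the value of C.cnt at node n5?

false

1. n0.val = 11  [given at root]
2. n1.fin = -2  [terminal]
3. n2.val = 12  [b.fin * 3 + 18]
4. n3.val = 24  [S₀.val * -1 + 36]
5. n4.fin = 19  [terminal]
6. n3.ok = false  [b.fin == S.val]
7. n3.tag = true  [b.fin > 18]
8. n2.ok = false  [S₁.ok == true]
9. n2.tag = false  [not S₁.tag]
10. n5.cnt = false  [S₁.ok == true]
11. n6.env = "mv"  ["mv"]
12. n6.sig = -9  [-9]
13. n6.wid = 16  [16]
14. n7.pre = 20  [terminal]
15. n8.fin = 18  [terminal]
16. n6.depth = "mvx"  [B.env ++ "x"]
17. n9.env = "mvxv"  [B₀.depth ++ "v"]
18. n9.sig = 0  [0]
19. n9.wid = 1  [len(B₀.depth) - 2]
20. n10.idx = false  [terminal]
21. n9.depth = "zmvxv"  ["z" ++ B.env]
22. n11.fin = -2  [terminal]
23. n5.live = false  [C.cnt == true]
24. n0.ok = false  [C.live == true]
25. n0.tag = false  [C.live == true]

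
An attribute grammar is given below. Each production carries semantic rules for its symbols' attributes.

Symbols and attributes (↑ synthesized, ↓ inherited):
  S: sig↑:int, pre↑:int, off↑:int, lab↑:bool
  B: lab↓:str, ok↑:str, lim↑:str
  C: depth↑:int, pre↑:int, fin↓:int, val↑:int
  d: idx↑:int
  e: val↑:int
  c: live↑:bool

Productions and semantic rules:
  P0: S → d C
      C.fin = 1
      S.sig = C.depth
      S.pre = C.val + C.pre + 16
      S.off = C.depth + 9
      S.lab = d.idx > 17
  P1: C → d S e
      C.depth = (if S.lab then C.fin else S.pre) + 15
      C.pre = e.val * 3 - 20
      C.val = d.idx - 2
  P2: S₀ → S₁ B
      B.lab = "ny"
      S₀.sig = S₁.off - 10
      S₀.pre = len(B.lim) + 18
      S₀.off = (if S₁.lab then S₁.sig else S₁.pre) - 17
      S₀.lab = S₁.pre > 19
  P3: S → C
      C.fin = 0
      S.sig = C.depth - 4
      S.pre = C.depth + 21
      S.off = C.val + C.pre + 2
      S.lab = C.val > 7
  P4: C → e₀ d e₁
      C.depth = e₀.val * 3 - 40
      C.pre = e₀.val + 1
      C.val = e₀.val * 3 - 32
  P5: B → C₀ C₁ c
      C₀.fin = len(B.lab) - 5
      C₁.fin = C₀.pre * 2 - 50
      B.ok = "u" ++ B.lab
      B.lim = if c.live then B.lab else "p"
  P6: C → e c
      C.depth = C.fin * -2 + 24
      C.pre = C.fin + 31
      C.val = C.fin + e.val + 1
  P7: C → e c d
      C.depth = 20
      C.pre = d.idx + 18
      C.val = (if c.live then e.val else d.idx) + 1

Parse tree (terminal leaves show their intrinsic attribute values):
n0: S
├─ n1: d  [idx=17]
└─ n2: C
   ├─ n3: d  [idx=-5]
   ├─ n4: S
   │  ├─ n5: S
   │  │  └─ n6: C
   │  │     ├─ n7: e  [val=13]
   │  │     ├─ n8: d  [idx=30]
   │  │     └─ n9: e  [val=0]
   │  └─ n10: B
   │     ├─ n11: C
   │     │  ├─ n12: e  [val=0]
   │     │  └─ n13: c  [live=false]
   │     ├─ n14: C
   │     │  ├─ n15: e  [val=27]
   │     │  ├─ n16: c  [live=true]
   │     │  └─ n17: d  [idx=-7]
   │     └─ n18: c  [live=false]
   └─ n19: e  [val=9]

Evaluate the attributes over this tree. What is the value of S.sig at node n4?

13

1. n1.idx = 17  [terminal]
2. n2.fin = 1  [1]
3. n3.idx = -5  [terminal]
4. n6.fin = 0  [0]
5. n7.val = 13  [terminal]
6. n8.idx = 30  [terminal]
7. n9.val = 0  [terminal]
8. n6.depth = -1  [e₀.val * 3 - 40]
9. n6.pre = 14  [e₀.val + 1]
10. n6.val = 7  [e₀.val * 3 - 32]
11. n5.sig = -5  [C.depth - 4]
12. n5.pre = 20  [C.depth + 21]
13. n5.off = 23  [C.val + C.pre + 2]
14. n5.lab = false  [C.val > 7]
15. n10.lab = "ny"  ["ny"]
16. n11.fin = -3  [len(B.lab) - 5]
17. n12.val = 0  [terminal]
18. n13.live = false  [terminal]
19. n11.depth = 30  [C.fin * -2 + 24]
20. n11.pre = 28  [C.fin + 31]
21. n11.val = -2  [C.fin + e.val + 1]
22. n14.fin = 6  [C₀.pre * 2 - 50]
23. n15.val = 27  [terminal]
24. n16.live = true  [terminal]
25. n17.idx = -7  [terminal]
26. n14.depth = 20  [20]
27. n14.pre = 11  [d.idx + 18]
28. n14.val = 28  [(if c.live then e.val else d.idx) + 1]
29. n18.live = false  [terminal]
30. n10.ok = "uny"  ["u" ++ B.lab]
31. n10.lim = "p"  [if c.live then B.lab else "p"]
32. n4.sig = 13  [S₁.off - 10]
33. n4.pre = 19  [len(B.lim) + 18]
34. n4.off = 3  [(if S₁.lab then S₁.sig else S₁.pre) - 17]
35. n4.lab = true  [S₁.pre > 19]
36. n19.val = 9  [terminal]
37. n2.depth = 16  [(if S.lab then C.fin else S.pre) + 15]
38. n2.pre = 7  [e.val * 3 - 20]
39. n2.val = -7  [d.idx - 2]
40. n0.sig = 16  [C.depth]
41. n0.pre = 16  [C.val + C.pre + 16]
42. n0.off = 25  [C.depth + 9]
43. n0.lab = false  [d.idx > 17]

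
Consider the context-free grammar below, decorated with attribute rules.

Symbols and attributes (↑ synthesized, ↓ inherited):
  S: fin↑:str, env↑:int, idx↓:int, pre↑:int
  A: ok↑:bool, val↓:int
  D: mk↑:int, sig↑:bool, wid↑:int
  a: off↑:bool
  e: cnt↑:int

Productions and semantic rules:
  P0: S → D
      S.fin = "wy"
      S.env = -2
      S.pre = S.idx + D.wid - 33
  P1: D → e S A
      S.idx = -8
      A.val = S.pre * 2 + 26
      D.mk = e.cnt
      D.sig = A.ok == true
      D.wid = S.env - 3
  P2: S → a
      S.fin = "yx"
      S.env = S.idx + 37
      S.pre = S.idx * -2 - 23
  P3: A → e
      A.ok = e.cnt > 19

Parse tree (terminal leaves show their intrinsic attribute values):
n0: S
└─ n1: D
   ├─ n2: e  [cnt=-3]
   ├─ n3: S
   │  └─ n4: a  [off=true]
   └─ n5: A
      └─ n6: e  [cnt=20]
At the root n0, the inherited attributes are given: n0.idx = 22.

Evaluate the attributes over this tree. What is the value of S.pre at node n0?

1. n0.idx = 22  [given at root]
2. n2.cnt = -3  [terminal]
3. n3.idx = -8  [-8]
4. n4.off = true  [terminal]
5. n3.fin = "yx"  ["yx"]
6. n3.env = 29  [S.idx + 37]
7. n3.pre = -7  [S.idx * -2 - 23]
8. n5.val = 12  [S.pre * 2 + 26]
9. n6.cnt = 20  [terminal]
10. n5.ok = true  [e.cnt > 19]
11. n1.mk = -3  [e.cnt]
12. n1.sig = true  [A.ok == true]
13. n1.wid = 26  [S.env - 3]
14. n0.fin = "wy"  ["wy"]
15. n0.env = -2  [-2]
16. n0.pre = 15  [S.idx + D.wid - 33]

15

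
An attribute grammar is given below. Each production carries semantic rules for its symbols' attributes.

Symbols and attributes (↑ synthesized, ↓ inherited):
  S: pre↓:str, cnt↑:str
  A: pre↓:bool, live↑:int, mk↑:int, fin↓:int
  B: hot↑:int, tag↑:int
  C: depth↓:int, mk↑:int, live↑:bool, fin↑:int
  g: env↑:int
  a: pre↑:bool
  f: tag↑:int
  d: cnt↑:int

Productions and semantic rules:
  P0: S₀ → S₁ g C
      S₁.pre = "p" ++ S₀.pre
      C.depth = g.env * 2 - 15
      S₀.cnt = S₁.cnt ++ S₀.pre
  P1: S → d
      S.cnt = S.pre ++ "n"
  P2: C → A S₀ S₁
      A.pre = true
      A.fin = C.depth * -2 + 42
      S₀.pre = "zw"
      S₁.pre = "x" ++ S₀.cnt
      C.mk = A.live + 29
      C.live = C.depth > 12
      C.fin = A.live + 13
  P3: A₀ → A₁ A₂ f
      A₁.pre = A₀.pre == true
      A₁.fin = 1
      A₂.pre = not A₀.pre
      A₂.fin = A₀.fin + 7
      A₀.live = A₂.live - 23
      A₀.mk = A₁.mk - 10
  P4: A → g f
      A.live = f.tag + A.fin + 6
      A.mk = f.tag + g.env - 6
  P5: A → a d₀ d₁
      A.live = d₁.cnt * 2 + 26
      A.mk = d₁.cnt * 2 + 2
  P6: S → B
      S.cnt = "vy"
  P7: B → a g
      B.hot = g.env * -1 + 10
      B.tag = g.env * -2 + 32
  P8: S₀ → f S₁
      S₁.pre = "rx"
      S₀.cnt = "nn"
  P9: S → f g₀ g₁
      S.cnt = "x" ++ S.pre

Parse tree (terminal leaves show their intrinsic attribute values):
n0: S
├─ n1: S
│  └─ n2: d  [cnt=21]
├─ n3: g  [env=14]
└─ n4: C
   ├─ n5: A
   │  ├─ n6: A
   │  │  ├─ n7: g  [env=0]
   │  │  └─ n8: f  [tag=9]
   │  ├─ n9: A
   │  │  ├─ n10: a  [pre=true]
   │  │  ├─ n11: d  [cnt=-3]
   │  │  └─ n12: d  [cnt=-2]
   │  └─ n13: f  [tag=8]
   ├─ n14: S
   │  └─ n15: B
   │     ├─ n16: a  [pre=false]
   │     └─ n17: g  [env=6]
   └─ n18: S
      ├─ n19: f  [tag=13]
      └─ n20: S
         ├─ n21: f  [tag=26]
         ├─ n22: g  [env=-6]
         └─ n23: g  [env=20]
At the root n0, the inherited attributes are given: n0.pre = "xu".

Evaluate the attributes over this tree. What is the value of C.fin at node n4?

12

1. n0.pre = "xu"  [given at root]
2. n1.pre = "pxu"  ["p" ++ S₀.pre]
3. n2.cnt = 21  [terminal]
4. n1.cnt = "pxun"  [S.pre ++ "n"]
5. n3.env = 14  [terminal]
6. n4.depth = 13  [g.env * 2 - 15]
7. n5.pre = true  [true]
8. n5.fin = 16  [C.depth * -2 + 42]
9. n6.pre = true  [A₀.pre == true]
10. n6.fin = 1  [1]
11. n7.env = 0  [terminal]
12. n8.tag = 9  [terminal]
13. n6.live = 16  [f.tag + A.fin + 6]
14. n6.mk = 3  [f.tag + g.env - 6]
15. n9.pre = false  [not A₀.pre]
16. n9.fin = 23  [A₀.fin + 7]
17. n10.pre = true  [terminal]
18. n11.cnt = -3  [terminal]
19. n12.cnt = -2  [terminal]
20. n9.live = 22  [d₁.cnt * 2 + 26]
21. n9.mk = -2  [d₁.cnt * 2 + 2]
22. n13.tag = 8  [terminal]
23. n5.live = -1  [A₂.live - 23]
24. n5.mk = -7  [A₁.mk - 10]
25. n14.pre = "zw"  ["zw"]
26. n16.pre = false  [terminal]
27. n17.env = 6  [terminal]
28. n15.hot = 4  [g.env * -1 + 10]
29. n15.tag = 20  [g.env * -2 + 32]
30. n14.cnt = "vy"  ["vy"]
31. n18.pre = "xvy"  ["x" ++ S₀.cnt]
32. n19.tag = 13  [terminal]
33. n20.pre = "rx"  ["rx"]
34. n21.tag = 26  [terminal]
35. n22.env = -6  [terminal]
36. n23.env = 20  [terminal]
37. n20.cnt = "xrx"  ["x" ++ S.pre]
38. n18.cnt = "nn"  ["nn"]
39. n4.mk = 28  [A.live + 29]
40. n4.live = true  [C.depth > 12]
41. n4.fin = 12  [A.live + 13]
42. n0.cnt = "pxunxu"  [S₁.cnt ++ S₀.pre]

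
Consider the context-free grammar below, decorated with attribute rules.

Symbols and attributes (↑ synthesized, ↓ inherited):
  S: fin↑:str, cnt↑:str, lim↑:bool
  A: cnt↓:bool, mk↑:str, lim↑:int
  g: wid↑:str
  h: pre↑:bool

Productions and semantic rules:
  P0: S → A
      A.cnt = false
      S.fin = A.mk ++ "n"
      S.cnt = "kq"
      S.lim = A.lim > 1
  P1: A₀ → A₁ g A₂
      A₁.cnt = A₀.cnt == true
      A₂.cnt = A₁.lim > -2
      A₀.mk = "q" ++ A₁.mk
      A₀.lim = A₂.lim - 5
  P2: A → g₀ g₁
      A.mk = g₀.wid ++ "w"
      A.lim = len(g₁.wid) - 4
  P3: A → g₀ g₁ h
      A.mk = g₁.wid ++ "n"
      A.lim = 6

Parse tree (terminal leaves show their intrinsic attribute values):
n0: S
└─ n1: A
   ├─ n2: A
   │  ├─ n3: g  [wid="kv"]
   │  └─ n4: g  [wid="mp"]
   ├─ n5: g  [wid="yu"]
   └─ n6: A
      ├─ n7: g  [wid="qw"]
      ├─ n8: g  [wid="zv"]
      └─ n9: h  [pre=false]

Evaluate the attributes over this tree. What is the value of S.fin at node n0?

1. n1.cnt = false  [false]
2. n2.cnt = false  [A₀.cnt == true]
3. n3.wid = "kv"  [terminal]
4. n4.wid = "mp"  [terminal]
5. n2.mk = "kvw"  [g₀.wid ++ "w"]
6. n2.lim = -2  [len(g₁.wid) - 4]
7. n5.wid = "yu"  [terminal]
8. n6.cnt = false  [A₁.lim > -2]
9. n7.wid = "qw"  [terminal]
10. n8.wid = "zv"  [terminal]
11. n9.pre = false  [terminal]
12. n6.mk = "zvn"  [g₁.wid ++ "n"]
13. n6.lim = 6  [6]
14. n1.mk = "qkvw"  ["q" ++ A₁.mk]
15. n1.lim = 1  [A₂.lim - 5]
16. n0.fin = "qkvwn"  [A.mk ++ "n"]
17. n0.cnt = "kq"  ["kq"]
18. n0.lim = false  [A.lim > 1]

"qkvwn"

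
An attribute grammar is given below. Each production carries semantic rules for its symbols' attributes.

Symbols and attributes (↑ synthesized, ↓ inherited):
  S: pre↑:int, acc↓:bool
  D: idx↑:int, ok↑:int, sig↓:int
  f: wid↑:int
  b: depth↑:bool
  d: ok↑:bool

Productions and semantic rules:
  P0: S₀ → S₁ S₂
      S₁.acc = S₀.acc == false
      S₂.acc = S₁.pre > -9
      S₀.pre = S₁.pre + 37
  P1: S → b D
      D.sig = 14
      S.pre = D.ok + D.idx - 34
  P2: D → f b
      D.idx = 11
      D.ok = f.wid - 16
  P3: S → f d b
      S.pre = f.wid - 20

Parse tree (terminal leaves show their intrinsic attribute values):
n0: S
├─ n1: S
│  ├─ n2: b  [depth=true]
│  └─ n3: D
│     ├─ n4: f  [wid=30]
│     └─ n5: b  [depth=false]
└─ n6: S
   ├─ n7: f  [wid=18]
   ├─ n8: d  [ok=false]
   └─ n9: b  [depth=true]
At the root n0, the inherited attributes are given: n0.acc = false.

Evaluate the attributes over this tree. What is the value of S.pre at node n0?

1. n0.acc = false  [given at root]
2. n1.acc = true  [S₀.acc == false]
3. n2.depth = true  [terminal]
4. n3.sig = 14  [14]
5. n4.wid = 30  [terminal]
6. n5.depth = false  [terminal]
7. n3.idx = 11  [11]
8. n3.ok = 14  [f.wid - 16]
9. n1.pre = -9  [D.ok + D.idx - 34]
10. n6.acc = false  [S₁.pre > -9]
11. n7.wid = 18  [terminal]
12. n8.ok = false  [terminal]
13. n9.depth = true  [terminal]
14. n6.pre = -2  [f.wid - 20]
15. n0.pre = 28  [S₁.pre + 37]

28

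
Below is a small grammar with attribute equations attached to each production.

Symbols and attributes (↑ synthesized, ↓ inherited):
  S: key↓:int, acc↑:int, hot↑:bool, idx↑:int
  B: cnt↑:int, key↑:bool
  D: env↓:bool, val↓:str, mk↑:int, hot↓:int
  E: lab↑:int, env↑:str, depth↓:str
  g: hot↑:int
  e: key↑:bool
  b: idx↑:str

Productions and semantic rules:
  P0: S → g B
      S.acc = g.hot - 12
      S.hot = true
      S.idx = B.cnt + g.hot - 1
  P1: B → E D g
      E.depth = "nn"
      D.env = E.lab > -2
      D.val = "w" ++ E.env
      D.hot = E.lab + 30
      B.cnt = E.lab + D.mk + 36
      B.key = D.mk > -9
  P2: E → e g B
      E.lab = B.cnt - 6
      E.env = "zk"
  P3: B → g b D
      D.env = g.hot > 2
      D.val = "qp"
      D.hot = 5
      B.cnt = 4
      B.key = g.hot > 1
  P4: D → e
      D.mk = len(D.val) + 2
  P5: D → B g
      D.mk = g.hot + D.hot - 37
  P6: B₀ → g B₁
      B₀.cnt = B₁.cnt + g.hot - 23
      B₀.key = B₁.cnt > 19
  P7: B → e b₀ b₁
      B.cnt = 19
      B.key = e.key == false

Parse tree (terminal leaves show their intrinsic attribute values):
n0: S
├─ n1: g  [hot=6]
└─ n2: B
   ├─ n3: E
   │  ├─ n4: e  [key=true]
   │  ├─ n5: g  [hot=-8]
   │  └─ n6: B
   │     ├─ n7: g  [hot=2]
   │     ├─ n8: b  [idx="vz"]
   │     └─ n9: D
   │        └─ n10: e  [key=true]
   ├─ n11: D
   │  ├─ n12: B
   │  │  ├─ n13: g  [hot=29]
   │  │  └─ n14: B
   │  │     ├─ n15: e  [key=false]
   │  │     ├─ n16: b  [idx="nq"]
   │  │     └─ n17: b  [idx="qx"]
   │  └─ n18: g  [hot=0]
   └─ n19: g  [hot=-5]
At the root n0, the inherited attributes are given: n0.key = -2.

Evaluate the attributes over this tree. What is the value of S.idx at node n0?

1. n0.key = -2  [given at root]
2. n1.hot = 6  [terminal]
3. n3.depth = "nn"  ["nn"]
4. n4.key = true  [terminal]
5. n5.hot = -8  [terminal]
6. n7.hot = 2  [terminal]
7. n8.idx = "vz"  [terminal]
8. n9.env = false  [g.hot > 2]
9. n9.val = "qp"  ["qp"]
10. n9.hot = 5  [5]
11. n10.key = true  [terminal]
12. n9.mk = 4  [len(D.val) + 2]
13. n6.cnt = 4  [4]
14. n6.key = true  [g.hot > 1]
15. n3.lab = -2  [B.cnt - 6]
16. n3.env = "zk"  ["zk"]
17. n11.env = false  [E.lab > -2]
18. n11.val = "wzk"  ["w" ++ E.env]
19. n11.hot = 28  [E.lab + 30]
20. n13.hot = 29  [terminal]
21. n15.key = false  [terminal]
22. n16.idx = "nq"  [terminal]
23. n17.idx = "qx"  [terminal]
24. n14.cnt = 19  [19]
25. n14.key = true  [e.key == false]
26. n12.cnt = 25  [B₁.cnt + g.hot - 23]
27. n12.key = false  [B₁.cnt > 19]
28. n18.hot = 0  [terminal]
29. n11.mk = -9  [g.hot + D.hot - 37]
30. n19.hot = -5  [terminal]
31. n2.cnt = 25  [E.lab + D.mk + 36]
32. n2.key = false  [D.mk > -9]
33. n0.acc = -6  [g.hot - 12]
34. n0.hot = true  [true]
35. n0.idx = 30  [B.cnt + g.hot - 1]

30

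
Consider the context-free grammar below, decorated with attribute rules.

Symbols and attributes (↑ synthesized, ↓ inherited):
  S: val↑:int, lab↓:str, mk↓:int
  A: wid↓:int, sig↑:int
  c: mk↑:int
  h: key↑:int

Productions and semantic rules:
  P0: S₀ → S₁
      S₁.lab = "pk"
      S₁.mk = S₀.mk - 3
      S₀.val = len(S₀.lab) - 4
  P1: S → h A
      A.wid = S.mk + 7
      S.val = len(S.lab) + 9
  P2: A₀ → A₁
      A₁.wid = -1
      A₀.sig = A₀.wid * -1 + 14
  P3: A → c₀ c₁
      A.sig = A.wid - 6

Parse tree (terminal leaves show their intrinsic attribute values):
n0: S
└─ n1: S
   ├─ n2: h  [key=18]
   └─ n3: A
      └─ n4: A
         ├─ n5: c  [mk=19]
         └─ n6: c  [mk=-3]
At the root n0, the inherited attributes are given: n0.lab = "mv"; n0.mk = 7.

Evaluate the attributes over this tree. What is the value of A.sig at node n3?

1. n0.lab = "mv"  [given at root]
2. n0.mk = 7  [given at root]
3. n1.lab = "pk"  ["pk"]
4. n1.mk = 4  [S₀.mk - 3]
5. n2.key = 18  [terminal]
6. n3.wid = 11  [S.mk + 7]
7. n4.wid = -1  [-1]
8. n5.mk = 19  [terminal]
9. n6.mk = -3  [terminal]
10. n4.sig = -7  [A.wid - 6]
11. n3.sig = 3  [A₀.wid * -1 + 14]
12. n1.val = 11  [len(S.lab) + 9]
13. n0.val = -2  [len(S₀.lab) - 4]

3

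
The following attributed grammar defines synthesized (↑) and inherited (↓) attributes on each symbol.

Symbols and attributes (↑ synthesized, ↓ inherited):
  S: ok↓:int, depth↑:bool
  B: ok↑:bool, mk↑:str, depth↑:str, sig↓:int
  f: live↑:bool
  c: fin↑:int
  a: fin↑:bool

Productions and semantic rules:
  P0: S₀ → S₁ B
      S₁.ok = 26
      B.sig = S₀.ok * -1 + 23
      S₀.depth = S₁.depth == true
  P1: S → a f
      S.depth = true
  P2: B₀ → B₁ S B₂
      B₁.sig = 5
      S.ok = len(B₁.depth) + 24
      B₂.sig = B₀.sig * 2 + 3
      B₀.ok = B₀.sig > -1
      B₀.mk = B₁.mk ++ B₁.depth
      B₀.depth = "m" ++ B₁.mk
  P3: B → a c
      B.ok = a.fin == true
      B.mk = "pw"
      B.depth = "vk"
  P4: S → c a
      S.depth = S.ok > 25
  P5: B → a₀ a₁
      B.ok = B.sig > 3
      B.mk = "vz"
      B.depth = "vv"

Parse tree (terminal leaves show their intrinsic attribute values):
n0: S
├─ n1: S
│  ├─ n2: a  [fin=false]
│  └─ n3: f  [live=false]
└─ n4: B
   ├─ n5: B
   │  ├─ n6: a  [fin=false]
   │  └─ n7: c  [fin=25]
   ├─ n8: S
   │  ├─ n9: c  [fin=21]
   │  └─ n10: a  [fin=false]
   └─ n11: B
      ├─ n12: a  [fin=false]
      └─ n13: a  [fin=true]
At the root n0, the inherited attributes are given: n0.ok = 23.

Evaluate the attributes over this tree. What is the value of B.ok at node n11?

false

1. n0.ok = 23  [given at root]
2. n1.ok = 26  [26]
3. n2.fin = false  [terminal]
4. n3.live = false  [terminal]
5. n1.depth = true  [true]
6. n4.sig = 0  [S₀.ok * -1 + 23]
7. n5.sig = 5  [5]
8. n6.fin = false  [terminal]
9. n7.fin = 25  [terminal]
10. n5.ok = false  [a.fin == true]
11. n5.mk = "pw"  ["pw"]
12. n5.depth = "vk"  ["vk"]
13. n8.ok = 26  [len(B₁.depth) + 24]
14. n9.fin = 21  [terminal]
15. n10.fin = false  [terminal]
16. n8.depth = true  [S.ok > 25]
17. n11.sig = 3  [B₀.sig * 2 + 3]
18. n12.fin = false  [terminal]
19. n13.fin = true  [terminal]
20. n11.ok = false  [B.sig > 3]
21. n11.mk = "vz"  ["vz"]
22. n11.depth = "vv"  ["vv"]
23. n4.ok = true  [B₀.sig > -1]
24. n4.mk = "pwvk"  [B₁.mk ++ B₁.depth]
25. n4.depth = "mpw"  ["m" ++ B₁.mk]
26. n0.depth = true  [S₁.depth == true]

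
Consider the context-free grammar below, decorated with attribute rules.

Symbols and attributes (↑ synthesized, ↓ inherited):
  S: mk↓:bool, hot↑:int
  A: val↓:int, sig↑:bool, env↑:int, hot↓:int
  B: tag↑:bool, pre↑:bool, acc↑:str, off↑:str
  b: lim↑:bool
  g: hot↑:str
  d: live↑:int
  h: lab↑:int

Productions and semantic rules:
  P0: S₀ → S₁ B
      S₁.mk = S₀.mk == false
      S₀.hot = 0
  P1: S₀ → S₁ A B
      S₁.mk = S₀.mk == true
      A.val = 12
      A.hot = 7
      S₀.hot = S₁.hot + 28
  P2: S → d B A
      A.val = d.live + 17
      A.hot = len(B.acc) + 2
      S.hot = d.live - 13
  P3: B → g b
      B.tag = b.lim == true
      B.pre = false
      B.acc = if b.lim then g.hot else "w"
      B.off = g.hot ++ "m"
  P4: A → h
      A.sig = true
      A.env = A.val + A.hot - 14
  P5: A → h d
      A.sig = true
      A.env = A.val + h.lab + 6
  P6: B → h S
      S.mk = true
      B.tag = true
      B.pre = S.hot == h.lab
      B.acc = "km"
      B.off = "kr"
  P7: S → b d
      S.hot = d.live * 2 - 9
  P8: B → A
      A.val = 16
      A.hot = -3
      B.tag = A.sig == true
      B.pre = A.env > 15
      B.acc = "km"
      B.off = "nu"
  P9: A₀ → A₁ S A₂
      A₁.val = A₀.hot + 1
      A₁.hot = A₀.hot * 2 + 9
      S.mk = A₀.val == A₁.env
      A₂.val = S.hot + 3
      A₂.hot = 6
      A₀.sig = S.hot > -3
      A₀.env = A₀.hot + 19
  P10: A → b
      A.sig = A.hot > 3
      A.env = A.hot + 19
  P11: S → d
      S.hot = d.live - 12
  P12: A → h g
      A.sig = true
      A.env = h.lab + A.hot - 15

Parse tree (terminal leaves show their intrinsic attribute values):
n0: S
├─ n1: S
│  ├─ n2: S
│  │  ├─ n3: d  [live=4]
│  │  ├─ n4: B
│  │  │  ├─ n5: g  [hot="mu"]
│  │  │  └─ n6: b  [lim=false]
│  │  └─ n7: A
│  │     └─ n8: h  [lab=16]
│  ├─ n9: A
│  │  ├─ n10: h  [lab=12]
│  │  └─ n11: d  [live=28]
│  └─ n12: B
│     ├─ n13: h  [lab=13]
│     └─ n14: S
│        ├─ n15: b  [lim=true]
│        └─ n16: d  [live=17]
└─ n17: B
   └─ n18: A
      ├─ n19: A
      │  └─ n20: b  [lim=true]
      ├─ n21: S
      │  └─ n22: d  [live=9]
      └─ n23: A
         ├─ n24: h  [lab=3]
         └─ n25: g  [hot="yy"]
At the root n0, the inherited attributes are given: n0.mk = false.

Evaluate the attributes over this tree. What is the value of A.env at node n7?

1. n0.mk = false  [given at root]
2. n1.mk = true  [S₀.mk == false]
3. n2.mk = true  [S₀.mk == true]
4. n3.live = 4  [terminal]
5. n5.hot = "mu"  [terminal]
6. n6.lim = false  [terminal]
7. n4.tag = false  [b.lim == true]
8. n4.pre = false  [false]
9. n4.acc = "w"  [if b.lim then g.hot else "w"]
10. n4.off = "mum"  [g.hot ++ "m"]
11. n7.val = 21  [d.live + 17]
12. n7.hot = 3  [len(B.acc) + 2]
13. n8.lab = 16  [terminal]
14. n7.sig = true  [true]
15. n7.env = 10  [A.val + A.hot - 14]
16. n2.hot = -9  [d.live - 13]
17. n9.val = 12  [12]
18. n9.hot = 7  [7]
19. n10.lab = 12  [terminal]
20. n11.live = 28  [terminal]
21. n9.sig = true  [true]
22. n9.env = 30  [A.val + h.lab + 6]
23. n13.lab = 13  [terminal]
24. n14.mk = true  [true]
25. n15.lim = true  [terminal]
26. n16.live = 17  [terminal]
27. n14.hot = 25  [d.live * 2 - 9]
28. n12.tag = true  [true]
29. n12.pre = false  [S.hot == h.lab]
30. n12.acc = "km"  ["km"]
31. n12.off = "kr"  ["kr"]
32. n1.hot = 19  [S₁.hot + 28]
33. n18.val = 16  [16]
34. n18.hot = -3  [-3]
35. n19.val = -2  [A₀.hot + 1]
36. n19.hot = 3  [A₀.hot * 2 + 9]
37. n20.lim = true  [terminal]
38. n19.sig = false  [A.hot > 3]
39. n19.env = 22  [A.hot + 19]
40. n21.mk = false  [A₀.val == A₁.env]
41. n22.live = 9  [terminal]
42. n21.hot = -3  [d.live - 12]
43. n23.val = 0  [S.hot + 3]
44. n23.hot = 6  [6]
45. n24.lab = 3  [terminal]
46. n25.hot = "yy"  [terminal]
47. n23.sig = true  [true]
48. n23.env = -6  [h.lab + A.hot - 15]
49. n18.sig = false  [S.hot > -3]
50. n18.env = 16  [A₀.hot + 19]
51. n17.tag = false  [A.sig == true]
52. n17.pre = true  [A.env > 15]
53. n17.acc = "km"  ["km"]
54. n17.off = "nu"  ["nu"]
55. n0.hot = 0  [0]

10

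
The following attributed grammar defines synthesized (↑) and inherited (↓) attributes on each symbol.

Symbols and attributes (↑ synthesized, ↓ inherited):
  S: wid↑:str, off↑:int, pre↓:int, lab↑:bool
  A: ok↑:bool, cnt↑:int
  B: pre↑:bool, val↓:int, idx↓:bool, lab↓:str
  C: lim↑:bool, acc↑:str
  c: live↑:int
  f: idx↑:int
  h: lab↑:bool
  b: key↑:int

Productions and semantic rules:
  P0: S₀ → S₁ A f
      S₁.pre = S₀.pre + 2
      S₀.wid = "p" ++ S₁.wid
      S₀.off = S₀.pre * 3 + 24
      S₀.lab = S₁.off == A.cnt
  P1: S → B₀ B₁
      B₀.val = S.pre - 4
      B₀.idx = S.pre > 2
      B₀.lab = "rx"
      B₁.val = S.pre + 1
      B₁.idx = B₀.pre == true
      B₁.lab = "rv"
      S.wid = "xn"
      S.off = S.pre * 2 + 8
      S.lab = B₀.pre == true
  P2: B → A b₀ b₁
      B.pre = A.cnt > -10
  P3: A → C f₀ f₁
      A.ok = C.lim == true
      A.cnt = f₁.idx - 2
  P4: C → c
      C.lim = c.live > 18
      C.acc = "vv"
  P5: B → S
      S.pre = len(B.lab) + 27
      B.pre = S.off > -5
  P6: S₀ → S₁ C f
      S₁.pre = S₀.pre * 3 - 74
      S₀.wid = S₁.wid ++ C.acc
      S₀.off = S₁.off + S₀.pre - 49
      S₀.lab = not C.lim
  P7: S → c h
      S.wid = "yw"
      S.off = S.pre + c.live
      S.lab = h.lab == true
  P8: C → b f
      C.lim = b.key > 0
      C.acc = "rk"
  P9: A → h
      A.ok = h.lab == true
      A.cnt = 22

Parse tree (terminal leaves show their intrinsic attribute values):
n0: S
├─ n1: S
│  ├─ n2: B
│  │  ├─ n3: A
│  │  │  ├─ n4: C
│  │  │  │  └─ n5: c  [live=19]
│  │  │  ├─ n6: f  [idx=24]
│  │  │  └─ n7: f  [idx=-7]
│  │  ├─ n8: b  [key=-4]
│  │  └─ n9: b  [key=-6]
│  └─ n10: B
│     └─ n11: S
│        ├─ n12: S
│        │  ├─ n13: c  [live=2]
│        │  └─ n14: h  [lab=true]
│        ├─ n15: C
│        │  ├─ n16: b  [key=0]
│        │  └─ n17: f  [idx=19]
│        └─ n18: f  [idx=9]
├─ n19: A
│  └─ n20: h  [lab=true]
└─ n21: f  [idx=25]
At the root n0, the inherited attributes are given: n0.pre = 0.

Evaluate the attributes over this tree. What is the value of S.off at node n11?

1. n0.pre = 0  [given at root]
2. n1.pre = 2  [S₀.pre + 2]
3. n2.val = -2  [S.pre - 4]
4. n2.idx = false  [S.pre > 2]
5. n2.lab = "rx"  ["rx"]
6. n5.live = 19  [terminal]
7. n4.lim = true  [c.live > 18]
8. n4.acc = "vv"  ["vv"]
9. n6.idx = 24  [terminal]
10. n7.idx = -7  [terminal]
11. n3.ok = true  [C.lim == true]
12. n3.cnt = -9  [f₁.idx - 2]
13. n8.key = -4  [terminal]
14. n9.key = -6  [terminal]
15. n2.pre = true  [A.cnt > -10]
16. n10.val = 3  [S.pre + 1]
17. n10.idx = true  [B₀.pre == true]
18. n10.lab = "rv"  ["rv"]
19. n11.pre = 29  [len(B.lab) + 27]
20. n12.pre = 13  [S₀.pre * 3 - 74]
21. n13.live = 2  [terminal]
22. n14.lab = true  [terminal]
23. n12.wid = "yw"  ["yw"]
24. n12.off = 15  [S.pre + c.live]
25. n12.lab = true  [h.lab == true]
26. n16.key = 0  [terminal]
27. n17.idx = 19  [terminal]
28. n15.lim = false  [b.key > 0]
29. n15.acc = "rk"  ["rk"]
30. n18.idx = 9  [terminal]
31. n11.wid = "ywrk"  [S₁.wid ++ C.acc]
32. n11.off = -5  [S₁.off + S₀.pre - 49]
33. n11.lab = true  [not C.lim]
34. n10.pre = false  [S.off > -5]
35. n1.wid = "xn"  ["xn"]
36. n1.off = 12  [S.pre * 2 + 8]
37. n1.lab = true  [B₀.pre == true]
38. n20.lab = true  [terminal]
39. n19.ok = true  [h.lab == true]
40. n19.cnt = 22  [22]
41. n21.idx = 25  [terminal]
42. n0.wid = "pxn"  ["p" ++ S₁.wid]
43. n0.off = 24  [S₀.pre * 3 + 24]
44. n0.lab = false  [S₁.off == A.cnt]

-5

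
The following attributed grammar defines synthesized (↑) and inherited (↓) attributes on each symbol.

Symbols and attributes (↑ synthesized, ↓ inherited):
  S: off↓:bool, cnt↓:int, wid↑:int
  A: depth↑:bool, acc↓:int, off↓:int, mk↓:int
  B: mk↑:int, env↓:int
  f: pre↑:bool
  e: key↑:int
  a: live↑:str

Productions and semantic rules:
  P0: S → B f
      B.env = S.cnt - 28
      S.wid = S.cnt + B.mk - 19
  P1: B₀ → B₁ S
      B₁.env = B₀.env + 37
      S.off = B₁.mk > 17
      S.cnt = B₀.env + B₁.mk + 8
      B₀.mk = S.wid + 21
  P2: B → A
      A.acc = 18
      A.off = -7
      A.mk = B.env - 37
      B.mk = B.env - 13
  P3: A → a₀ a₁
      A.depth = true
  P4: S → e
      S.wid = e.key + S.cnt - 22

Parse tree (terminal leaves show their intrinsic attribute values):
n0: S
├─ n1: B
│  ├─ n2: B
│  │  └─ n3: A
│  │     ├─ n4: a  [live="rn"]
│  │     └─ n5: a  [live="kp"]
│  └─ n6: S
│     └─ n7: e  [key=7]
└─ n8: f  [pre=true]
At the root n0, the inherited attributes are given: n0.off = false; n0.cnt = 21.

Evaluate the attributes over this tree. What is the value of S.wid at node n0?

1. n0.off = false  [given at root]
2. n0.cnt = 21  [given at root]
3. n1.env = -7  [S.cnt - 28]
4. n2.env = 30  [B₀.env + 37]
5. n3.acc = 18  [18]
6. n3.off = -7  [-7]
7. n3.mk = -7  [B.env - 37]
8. n4.live = "rn"  [terminal]
9. n5.live = "kp"  [terminal]
10. n3.depth = true  [true]
11. n2.mk = 17  [B.env - 13]
12. n6.off = false  [B₁.mk > 17]
13. n6.cnt = 18  [B₀.env + B₁.mk + 8]
14. n7.key = 7  [terminal]
15. n6.wid = 3  [e.key + S.cnt - 22]
16. n1.mk = 24  [S.wid + 21]
17. n8.pre = true  [terminal]
18. n0.wid = 26  [S.cnt + B.mk - 19]

26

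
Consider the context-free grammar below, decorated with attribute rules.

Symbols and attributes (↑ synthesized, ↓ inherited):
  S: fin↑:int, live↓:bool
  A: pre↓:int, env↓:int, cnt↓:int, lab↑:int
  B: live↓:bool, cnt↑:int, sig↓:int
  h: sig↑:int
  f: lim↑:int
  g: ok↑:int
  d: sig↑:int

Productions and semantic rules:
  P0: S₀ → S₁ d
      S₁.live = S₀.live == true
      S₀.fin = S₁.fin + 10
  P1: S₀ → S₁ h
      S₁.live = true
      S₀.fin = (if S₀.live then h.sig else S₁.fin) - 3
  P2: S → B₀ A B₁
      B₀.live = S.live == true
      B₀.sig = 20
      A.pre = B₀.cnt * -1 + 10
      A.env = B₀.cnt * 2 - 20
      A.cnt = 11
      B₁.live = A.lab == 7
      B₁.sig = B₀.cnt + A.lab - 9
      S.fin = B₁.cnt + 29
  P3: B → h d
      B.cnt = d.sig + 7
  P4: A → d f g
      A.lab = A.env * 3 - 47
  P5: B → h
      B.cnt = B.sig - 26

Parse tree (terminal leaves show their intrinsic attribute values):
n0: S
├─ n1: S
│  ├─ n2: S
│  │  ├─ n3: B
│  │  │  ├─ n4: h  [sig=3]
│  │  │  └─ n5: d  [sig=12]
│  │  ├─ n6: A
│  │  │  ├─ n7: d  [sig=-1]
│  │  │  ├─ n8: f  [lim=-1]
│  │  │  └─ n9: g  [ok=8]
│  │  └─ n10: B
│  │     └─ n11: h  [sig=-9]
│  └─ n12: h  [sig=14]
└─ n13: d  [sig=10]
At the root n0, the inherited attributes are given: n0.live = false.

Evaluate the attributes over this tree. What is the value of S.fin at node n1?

17

1. n0.live = false  [given at root]
2. n1.live = false  [S₀.live == true]
3. n2.live = true  [true]
4. n3.live = true  [S.live == true]
5. n3.sig = 20  [20]
6. n4.sig = 3  [terminal]
7. n5.sig = 12  [terminal]
8. n3.cnt = 19  [d.sig + 7]
9. n6.pre = -9  [B₀.cnt * -1 + 10]
10. n6.env = 18  [B₀.cnt * 2 - 20]
11. n6.cnt = 11  [11]
12. n7.sig = -1  [terminal]
13. n8.lim = -1  [terminal]
14. n9.ok = 8  [terminal]
15. n6.lab = 7  [A.env * 3 - 47]
16. n10.live = true  [A.lab == 7]
17. n10.sig = 17  [B₀.cnt + A.lab - 9]
18. n11.sig = -9  [terminal]
19. n10.cnt = -9  [B.sig - 26]
20. n2.fin = 20  [B₁.cnt + 29]
21. n12.sig = 14  [terminal]
22. n1.fin = 17  [(if S₀.live then h.sig else S₁.fin) - 3]
23. n13.sig = 10  [terminal]
24. n0.fin = 27  [S₁.fin + 10]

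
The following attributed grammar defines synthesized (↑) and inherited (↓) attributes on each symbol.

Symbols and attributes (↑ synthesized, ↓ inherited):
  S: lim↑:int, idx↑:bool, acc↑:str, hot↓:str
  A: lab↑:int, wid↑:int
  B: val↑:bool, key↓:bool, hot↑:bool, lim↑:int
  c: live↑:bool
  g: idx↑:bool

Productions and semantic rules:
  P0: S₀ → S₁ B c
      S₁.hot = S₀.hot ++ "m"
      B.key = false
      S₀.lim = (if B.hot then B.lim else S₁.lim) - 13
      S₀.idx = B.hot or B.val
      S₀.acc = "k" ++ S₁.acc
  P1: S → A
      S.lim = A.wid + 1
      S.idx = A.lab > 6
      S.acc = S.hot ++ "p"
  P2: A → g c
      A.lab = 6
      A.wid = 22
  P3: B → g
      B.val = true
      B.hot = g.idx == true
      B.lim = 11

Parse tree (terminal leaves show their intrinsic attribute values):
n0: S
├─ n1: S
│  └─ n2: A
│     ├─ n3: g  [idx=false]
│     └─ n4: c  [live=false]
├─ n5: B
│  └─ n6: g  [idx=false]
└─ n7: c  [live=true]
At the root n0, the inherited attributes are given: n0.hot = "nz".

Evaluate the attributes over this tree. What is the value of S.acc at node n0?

"knzmp"

1. n0.hot = "nz"  [given at root]
2. n1.hot = "nzm"  [S₀.hot ++ "m"]
3. n3.idx = false  [terminal]
4. n4.live = false  [terminal]
5. n2.lab = 6  [6]
6. n2.wid = 22  [22]
7. n1.lim = 23  [A.wid + 1]
8. n1.idx = false  [A.lab > 6]
9. n1.acc = "nzmp"  [S.hot ++ "p"]
10. n5.key = false  [false]
11. n6.idx = false  [terminal]
12. n5.val = true  [true]
13. n5.hot = false  [g.idx == true]
14. n5.lim = 11  [11]
15. n7.live = true  [terminal]
16. n0.lim = 10  [(if B.hot then B.lim else S₁.lim) - 13]
17. n0.idx = true  [B.hot or B.val]
18. n0.acc = "knzmp"  ["k" ++ S₁.acc]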